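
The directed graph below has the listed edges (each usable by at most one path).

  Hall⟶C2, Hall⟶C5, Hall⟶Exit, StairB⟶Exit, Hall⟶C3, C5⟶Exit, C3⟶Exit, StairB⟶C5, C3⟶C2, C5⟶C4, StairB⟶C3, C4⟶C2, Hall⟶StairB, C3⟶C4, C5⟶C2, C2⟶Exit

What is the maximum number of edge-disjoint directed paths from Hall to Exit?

Assign every edge capacity 1; by Menger, the answer equals the max flow.
Path Hall→Exit (+1); total 1.
Path Hall→C5→Exit (+1); total 2.
Path Hall→C3→Exit (+1); total 3.
Path Hall→C2→Exit (+1); total 4.
Path Hall→StairB→Exit (+1); total 5.
No residual Hall→Exit path; max flow = 5.
Certifying cut of size 5: {Hall→C2, Hall→C3, Hall→C5, Hall→Exit, Hall→StairB}.

5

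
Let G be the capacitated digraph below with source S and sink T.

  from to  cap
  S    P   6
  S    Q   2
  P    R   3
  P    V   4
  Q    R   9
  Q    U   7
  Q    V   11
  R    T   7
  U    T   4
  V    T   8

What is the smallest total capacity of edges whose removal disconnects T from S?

Augment S→P→R→T: bottleneck 3, flow now 3.
Augment S→P→V→T: bottleneck 3, flow now 6.
Augment S→Q→R→T: bottleneck 2, flow now 8.
No augmenting path remains; maximum flow = 8.
By max-flow min-cut, the minimum cut capacity equals the max flow.
In the residual graph, reachable from S: {S}.
Min-cut edges: S→P (6), S→Q (2); capacity 6 + 2 = 8.

8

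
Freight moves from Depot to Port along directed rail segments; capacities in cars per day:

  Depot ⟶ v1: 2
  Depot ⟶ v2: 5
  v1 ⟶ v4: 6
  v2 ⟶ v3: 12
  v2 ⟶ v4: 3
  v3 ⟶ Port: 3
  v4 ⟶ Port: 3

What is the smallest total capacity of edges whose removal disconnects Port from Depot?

6

Augment Depot→v1→v4→Port: bottleneck 2, flow now 2.
Augment Depot→v2→v3→Port: bottleneck 3, flow now 5.
Augment Depot→v2→v4→Port: bottleneck 1, flow now 6.
No augmenting path remains; maximum flow = 6.
By max-flow min-cut, the minimum cut capacity equals the max flow.
In the residual graph, reachable from Depot: {Depot, v1, v2, v3, v4}.
Min-cut edges: v3→Port (3), v4→Port (3); capacity 3 + 3 = 6.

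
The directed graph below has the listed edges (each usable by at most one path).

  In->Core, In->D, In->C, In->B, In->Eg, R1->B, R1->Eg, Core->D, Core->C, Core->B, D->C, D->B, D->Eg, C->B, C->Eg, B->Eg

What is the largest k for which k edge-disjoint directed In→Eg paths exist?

4

Assign every edge capacity 1; by Menger, the answer equals the max flow.
Path In→Eg (+1); total 1.
Path In→D→Eg (+1); total 2.
Path In→C→Eg (+1); total 3.
Path In→B→Eg (+1); total 4.
No residual In→Eg path; max flow = 4.
Certifying cut of size 4: {B→Eg, C→Eg, D→Eg, In→Eg}.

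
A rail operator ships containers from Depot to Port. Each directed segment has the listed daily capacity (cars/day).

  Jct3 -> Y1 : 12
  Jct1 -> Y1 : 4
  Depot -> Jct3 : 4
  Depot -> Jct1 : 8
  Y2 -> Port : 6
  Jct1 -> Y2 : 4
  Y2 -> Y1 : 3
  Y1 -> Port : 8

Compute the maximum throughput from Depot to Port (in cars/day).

Augment Depot→Jct1→Y2→Port: bottleneck 4, flow now 4.
Augment Depot→Jct1→Y1→Port: bottleneck 4, flow now 8.
Augment Depot→Jct3→Y1→Port: bottleneck 4, flow now 12.
No augmenting path remains; maximum flow = 12.
In the residual graph, reachable from Depot: {Depot}.
Min-cut edges: Depot→Jct1 (8), Depot→Jct3 (4); capacity 8 + 4 = 12.
This cut is saturated, so no flow can exceed 12.

12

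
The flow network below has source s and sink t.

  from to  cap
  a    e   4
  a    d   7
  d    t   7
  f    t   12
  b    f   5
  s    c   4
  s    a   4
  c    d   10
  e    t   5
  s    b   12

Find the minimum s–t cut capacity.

13

Augment s→a→d→t: bottleneck 4, flow now 4.
Augment s→b→f→t: bottleneck 5, flow now 9.
Augment s→c→d→t: bottleneck 3, flow now 12.
Augment s→c→d→a→e→t: bottleneck 1, flow now 13. (uses reverse residual edge)
No augmenting path remains; maximum flow = 13.
By max-flow min-cut, the minimum cut capacity equals the max flow.
In the residual graph, reachable from s: {s, b}.
Min-cut edges: s→a (4), s→c (4), b→f (5); capacity 4 + 4 + 5 = 13.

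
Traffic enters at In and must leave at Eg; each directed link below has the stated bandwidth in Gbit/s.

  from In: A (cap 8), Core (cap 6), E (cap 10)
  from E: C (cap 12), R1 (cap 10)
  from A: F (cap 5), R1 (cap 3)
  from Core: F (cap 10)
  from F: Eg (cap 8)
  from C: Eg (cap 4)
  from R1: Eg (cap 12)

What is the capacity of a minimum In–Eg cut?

Augment In→E→C→Eg: bottleneck 4, flow now 4.
Augment In→E→R1→Eg: bottleneck 6, flow now 10.
Augment In→A→F→Eg: bottleneck 5, flow now 15.
Augment In→A→R1→Eg: bottleneck 3, flow now 18.
Augment In→Core→F→Eg: bottleneck 3, flow now 21.
No augmenting path remains; maximum flow = 21.
By max-flow min-cut, the minimum cut capacity equals the max flow.
In the residual graph, reachable from In: {In, A, Core, F}.
Min-cut edges: In→E (10), A→R1 (3), F→Eg (8); capacity 10 + 3 + 8 = 21.

21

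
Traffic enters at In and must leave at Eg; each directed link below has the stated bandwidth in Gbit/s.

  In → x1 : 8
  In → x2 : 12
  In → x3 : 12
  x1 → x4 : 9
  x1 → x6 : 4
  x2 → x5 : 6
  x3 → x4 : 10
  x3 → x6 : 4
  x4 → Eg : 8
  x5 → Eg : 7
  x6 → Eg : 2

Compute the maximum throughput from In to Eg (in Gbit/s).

16

Augment In→x1→x4→Eg: bottleneck 8, flow now 8.
Augment In→x2→x5→Eg: bottleneck 6, flow now 14.
Augment In→x3→x6→Eg: bottleneck 2, flow now 16.
No augmenting path remains; maximum flow = 16.
In the residual graph, reachable from In: {In, x1, x2, x3, x4, x6}.
Min-cut edges: x2→x5 (6), x4→Eg (8), x6→Eg (2); capacity 6 + 8 + 2 = 16.
This cut is saturated, so no flow can exceed 16.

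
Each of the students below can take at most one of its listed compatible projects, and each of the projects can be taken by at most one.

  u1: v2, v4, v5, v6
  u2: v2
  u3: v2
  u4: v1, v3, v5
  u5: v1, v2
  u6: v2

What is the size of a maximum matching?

4

Unit-capacity flow: source→left, listed edges, right→sink; max matching = max flow.
Augmenting path u1→v2 (+1); matched 1.
Augmenting path u4→v1 (+1); matched 2.
Augmenting path u2→v2→u1→v4 (+1); matched 3.
Augmenting path u5→v1→u4→v3 (+1); matched 4.
No augmenting path remains; maximum matching = 4.
König certificate: {u1, u4, u5, v2} is a vertex cover of size 4 (every listed pair touches it), so no matching can be larger.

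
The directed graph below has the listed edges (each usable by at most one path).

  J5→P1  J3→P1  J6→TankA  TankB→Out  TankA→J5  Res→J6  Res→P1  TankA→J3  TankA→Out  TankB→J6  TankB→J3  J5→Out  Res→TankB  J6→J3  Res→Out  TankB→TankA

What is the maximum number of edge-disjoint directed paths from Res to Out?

Assign every edge capacity 1; by Menger, the answer equals the max flow.
Path Res→Out (+1); total 1.
Path Res→TankB→Out (+1); total 2.
Path Res→J6→TankA→Out (+1); total 3.
No residual Res→Out path; max flow = 3.
Certifying cut of size 3: {Res→J6, Res→Out, Res→TankB}.

3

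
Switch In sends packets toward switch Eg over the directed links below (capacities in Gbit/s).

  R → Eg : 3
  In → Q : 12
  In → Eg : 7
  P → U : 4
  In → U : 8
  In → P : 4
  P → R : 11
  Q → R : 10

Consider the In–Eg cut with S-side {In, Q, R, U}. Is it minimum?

Given cut capacity: 4 + 7 + 3 = 14.
Augment In→Eg: bottleneck 7, flow now 7.
Augment In→P→R→Eg: bottleneck 3, flow now 10.
No augmenting path remains; maximum flow = 10.
In the residual graph, reachable from In: {In, P, Q, R, U}.
Min-cut edges: In→Eg (7), R→Eg (3); capacity 7 + 3 = 10.
Cut capacity 14 exceeds the max flow 10, so it is not minimum.

No — its capacity is 14, but the minimum cut has capacity 10.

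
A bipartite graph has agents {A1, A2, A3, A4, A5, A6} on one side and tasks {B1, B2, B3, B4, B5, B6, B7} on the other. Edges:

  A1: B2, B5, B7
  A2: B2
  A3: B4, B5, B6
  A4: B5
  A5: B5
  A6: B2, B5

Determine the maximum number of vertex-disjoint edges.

Unit-capacity flow: source→left, listed edges, right→sink; max matching = max flow.
Augmenting path A1→B2 (+1); matched 1.
Augmenting path A3→B4 (+1); matched 2.
Augmenting path A4→B5 (+1); matched 3.
Augmenting path A2→B2→A1→B7 (+1); matched 4.
No augmenting path remains; maximum matching = 4.
König certificate: {A1, A3, B2, B5} is a vertex cover of size 4 (every listed pair touches it), so no matching can be larger.

4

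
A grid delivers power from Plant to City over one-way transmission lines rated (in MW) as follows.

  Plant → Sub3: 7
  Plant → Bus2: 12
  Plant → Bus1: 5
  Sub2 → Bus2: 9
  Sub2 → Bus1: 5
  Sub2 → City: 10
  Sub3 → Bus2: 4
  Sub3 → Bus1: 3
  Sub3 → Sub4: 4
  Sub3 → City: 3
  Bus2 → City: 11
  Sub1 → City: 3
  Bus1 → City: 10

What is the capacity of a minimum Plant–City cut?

22

Augment Plant→Sub3→City: bottleneck 3, flow now 3.
Augment Plant→Bus2→City: bottleneck 11, flow now 14.
Augment Plant→Bus1→City: bottleneck 5, flow now 19.
Augment Plant→Sub3→Bus1→City: bottleneck 3, flow now 22.
No augmenting path remains; maximum flow = 22.
By max-flow min-cut, the minimum cut capacity equals the max flow.
In the residual graph, reachable from Plant: {Plant, Sub3, Bus2, Sub4}.
Min-cut edges: Plant→Bus1 (5), Sub3→Bus1 (3), Sub3→City (3), Bus2→City (11); capacity 5 + 3 + 3 + 11 = 22.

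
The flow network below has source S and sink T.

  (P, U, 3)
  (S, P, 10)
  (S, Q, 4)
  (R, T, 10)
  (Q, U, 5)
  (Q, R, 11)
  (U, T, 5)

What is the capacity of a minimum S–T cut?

Augment S→P→U→T: bottleneck 3, flow now 3.
Augment S→Q→R→T: bottleneck 4, flow now 7.
No augmenting path remains; maximum flow = 7.
By max-flow min-cut, the minimum cut capacity equals the max flow.
In the residual graph, reachable from S: {S, P}.
Min-cut edges: S→Q (4), P→U (3); capacity 4 + 3 = 7.

7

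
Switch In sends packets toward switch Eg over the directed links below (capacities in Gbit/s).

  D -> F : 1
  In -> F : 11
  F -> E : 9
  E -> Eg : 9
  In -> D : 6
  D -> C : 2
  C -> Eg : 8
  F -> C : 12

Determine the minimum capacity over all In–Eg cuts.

Augment In→F→E→Eg: bottleneck 9, flow now 9.
Augment In→F→C→Eg: bottleneck 2, flow now 11.
Augment In→D→C→Eg: bottleneck 2, flow now 13.
Augment In→D→F→C→Eg: bottleneck 1, flow now 14.
No augmenting path remains; maximum flow = 14.
By max-flow min-cut, the minimum cut capacity equals the max flow.
In the residual graph, reachable from In: {In, D}.
Min-cut edges: In→F (11), D→F (1), D→C (2); capacity 11 + 1 + 2 = 14.

14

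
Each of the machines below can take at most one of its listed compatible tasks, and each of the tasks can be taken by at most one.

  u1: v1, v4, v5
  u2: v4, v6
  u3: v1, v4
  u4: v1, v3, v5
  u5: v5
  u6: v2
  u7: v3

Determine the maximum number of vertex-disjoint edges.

Unit-capacity flow: source→left, listed edges, right→sink; max matching = max flow.
Augmenting path u1→v1 (+1); matched 1.
Augmenting path u2→v4 (+1); matched 2.
Augmenting path u4→v3 (+1); matched 3.
Augmenting path u5→v5 (+1); matched 4.
Augmenting path u6→v2 (+1); matched 5.
Augmenting path u3→v4→u2→v6 (+1); matched 6.
No augmenting path remains; maximum matching = 6.
König certificate: {u2, u6, v1, v3, v4, v5} is a vertex cover of size 6 (every listed pair touches it), so no matching can be larger.

6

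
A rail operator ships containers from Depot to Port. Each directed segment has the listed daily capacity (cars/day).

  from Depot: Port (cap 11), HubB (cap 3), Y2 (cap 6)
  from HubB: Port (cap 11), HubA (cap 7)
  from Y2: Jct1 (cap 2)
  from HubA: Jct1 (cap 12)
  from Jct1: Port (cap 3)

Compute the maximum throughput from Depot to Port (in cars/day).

16

Augment Depot→Port: bottleneck 11, flow now 11.
Augment Depot→HubB→Port: bottleneck 3, flow now 14.
Augment Depot→Y2→Jct1→Port: bottleneck 2, flow now 16.
No augmenting path remains; maximum flow = 16.
In the residual graph, reachable from Depot: {Depot, Y2}.
Min-cut edges: Depot→HubB (3), Depot→Port (11), Y2→Jct1 (2); capacity 3 + 11 + 2 = 16.
This cut is saturated, so no flow can exceed 16.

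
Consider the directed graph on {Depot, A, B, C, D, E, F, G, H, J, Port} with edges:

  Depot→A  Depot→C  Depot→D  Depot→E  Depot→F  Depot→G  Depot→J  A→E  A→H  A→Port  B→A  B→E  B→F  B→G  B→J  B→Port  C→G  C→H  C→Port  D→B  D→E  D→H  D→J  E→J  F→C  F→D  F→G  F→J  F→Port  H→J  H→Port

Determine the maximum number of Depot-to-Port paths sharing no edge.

4

Assign every edge capacity 1; by Menger, the answer equals the max flow.
Path Depot→A→Port (+1); total 1.
Path Depot→C→Port (+1); total 2.
Path Depot→F→Port (+1); total 3.
Path Depot→D→B→Port (+1); total 4.
No residual Depot→Port path; max flow = 4.
Certifying cut of size 4: {Depot→A, Depot→C, Depot→D, Depot→F}.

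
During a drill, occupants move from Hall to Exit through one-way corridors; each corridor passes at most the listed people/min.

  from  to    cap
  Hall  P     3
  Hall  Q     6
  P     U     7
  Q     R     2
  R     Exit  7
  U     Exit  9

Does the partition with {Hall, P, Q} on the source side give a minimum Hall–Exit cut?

Given cut capacity: 7 + 2 = 9.
Augment Hall→P→U→Exit: bottleneck 3, flow now 3.
Augment Hall→Q→R→Exit: bottleneck 2, flow now 5.
No augmenting path remains; maximum flow = 5.
In the residual graph, reachable from Hall: {Hall, Q}.
Min-cut edges: Hall→P (3), Q→R (2); capacity 3 + 2 = 5.
Cut capacity 9 exceeds the max flow 5, so it is not minimum.

No — its capacity is 9, but the minimum cut has capacity 5.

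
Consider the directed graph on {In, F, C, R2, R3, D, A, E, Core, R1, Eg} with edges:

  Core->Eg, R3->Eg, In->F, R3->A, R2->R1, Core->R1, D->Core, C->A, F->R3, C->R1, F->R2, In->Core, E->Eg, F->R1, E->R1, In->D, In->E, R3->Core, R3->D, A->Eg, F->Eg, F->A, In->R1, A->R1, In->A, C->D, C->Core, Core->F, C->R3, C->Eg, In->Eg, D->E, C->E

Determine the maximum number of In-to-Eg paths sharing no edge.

Assign every edge capacity 1; by Menger, the answer equals the max flow.
Path In→Eg (+1); total 1.
Path In→F→Eg (+1); total 2.
Path In→A→Eg (+1); total 3.
Path In→E→Eg (+1); total 4.
Path In→Core→Eg (+1); total 5.
Path In→D→Core→F→R3→Eg (+1); total 6.
No residual In→Eg path; max flow = 6.
Certifying cut of size 6: {In→A, In→Core, In→D, In→E, In→Eg, In→F}.

6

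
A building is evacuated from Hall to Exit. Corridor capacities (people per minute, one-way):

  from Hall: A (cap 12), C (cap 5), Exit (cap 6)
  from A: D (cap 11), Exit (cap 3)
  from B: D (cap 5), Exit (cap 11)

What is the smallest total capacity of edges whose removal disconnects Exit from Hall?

Augment Hall→Exit: bottleneck 6, flow now 6.
Augment Hall→A→Exit: bottleneck 3, flow now 9.
No augmenting path remains; maximum flow = 9.
By max-flow min-cut, the minimum cut capacity equals the max flow.
In the residual graph, reachable from Hall: {Hall, A, C, D}.
Min-cut edges: Hall→Exit (6), A→Exit (3); capacity 6 + 3 = 9.

9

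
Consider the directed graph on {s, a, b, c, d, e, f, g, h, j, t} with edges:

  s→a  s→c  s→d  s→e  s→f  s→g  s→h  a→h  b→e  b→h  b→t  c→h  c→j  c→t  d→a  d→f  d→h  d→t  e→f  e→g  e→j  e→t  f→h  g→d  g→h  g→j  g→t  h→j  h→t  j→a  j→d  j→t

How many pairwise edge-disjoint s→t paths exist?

6

Assign every edge capacity 1; by Menger, the answer equals the max flow.
Path s→c→t (+1); total 1.
Path s→d→t (+1); total 2.
Path s→e→t (+1); total 3.
Path s→g→t (+1); total 4.
Path s→h→t (+1); total 5.
Path s→a→h→j→t (+1); total 6.
No residual s→t path; max flow = 6.
Certifying cut of size 6: {h→j, h→t, s→c, s→d, s→e, s→g}.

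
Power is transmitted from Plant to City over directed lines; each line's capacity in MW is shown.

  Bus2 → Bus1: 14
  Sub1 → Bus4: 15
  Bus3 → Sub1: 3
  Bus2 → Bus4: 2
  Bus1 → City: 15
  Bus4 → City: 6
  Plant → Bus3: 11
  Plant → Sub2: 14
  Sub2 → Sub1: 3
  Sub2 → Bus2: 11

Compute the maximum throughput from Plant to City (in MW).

Augment Plant→Sub2→Sub1→Bus4→City: bottleneck 3, flow now 3.
Augment Plant→Sub2→Bus2→Bus4→City: bottleneck 2, flow now 5.
Augment Plant→Sub2→Bus2→Bus1→City: bottleneck 9, flow now 14.
Augment Plant→Bus3→Sub1→Bus4→City: bottleneck 1, flow now 15.
Augment Plant→Bus3→Sub1→Bus4→Bus2→Bus1→City: bottleneck 2, flow now 17. (uses reverse residual edge)
No augmenting path remains; maximum flow = 17.
In the residual graph, reachable from Plant: {Plant, Bus3}.
Min-cut edges: Plant→Sub2 (14), Bus3→Sub1 (3); capacity 14 + 3 = 17.
This cut is saturated, so no flow can exceed 17.

17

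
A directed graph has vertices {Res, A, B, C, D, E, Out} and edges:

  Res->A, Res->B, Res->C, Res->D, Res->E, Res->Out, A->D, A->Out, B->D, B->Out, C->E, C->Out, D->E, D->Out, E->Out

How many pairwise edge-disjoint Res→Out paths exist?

Assign every edge capacity 1; by Menger, the answer equals the max flow.
Path Res→Out (+1); total 1.
Path Res→A→Out (+1); total 2.
Path Res→B→Out (+1); total 3.
Path Res→C→Out (+1); total 4.
Path Res→D→Out (+1); total 5.
Path Res→E→Out (+1); total 6.
No residual Res→Out path; max flow = 6.
Certifying cut of size 6: {Res→A, Res→B, Res→C, Res→D, Res→E, Res→Out}.

6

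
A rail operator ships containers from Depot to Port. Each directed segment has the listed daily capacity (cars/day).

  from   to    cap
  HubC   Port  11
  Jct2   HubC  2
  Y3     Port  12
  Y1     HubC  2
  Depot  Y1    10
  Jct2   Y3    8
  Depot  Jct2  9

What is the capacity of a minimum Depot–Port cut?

Augment Depot→Jct2→HubC→Port: bottleneck 2, flow now 2.
Augment Depot→Jct2→Y3→Port: bottleneck 7, flow now 9.
Augment Depot→Y1→HubC→Port: bottleneck 2, flow now 11.
No augmenting path remains; maximum flow = 11.
By max-flow min-cut, the minimum cut capacity equals the max flow.
In the residual graph, reachable from Depot: {Depot, Y1}.
Min-cut edges: Depot→Jct2 (9), Y1→HubC (2); capacity 9 + 2 = 11.

11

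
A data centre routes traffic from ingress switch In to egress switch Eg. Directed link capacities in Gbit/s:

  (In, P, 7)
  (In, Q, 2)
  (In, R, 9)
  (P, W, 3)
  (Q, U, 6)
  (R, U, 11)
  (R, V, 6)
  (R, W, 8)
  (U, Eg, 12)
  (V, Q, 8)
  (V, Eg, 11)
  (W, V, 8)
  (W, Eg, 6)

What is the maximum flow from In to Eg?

Augment In→P→W→Eg: bottleneck 3, flow now 3.
Augment In→Q→U→Eg: bottleneck 2, flow now 5.
Augment In→R→U→Eg: bottleneck 9, flow now 14.
No augmenting path remains; maximum flow = 14.
In the residual graph, reachable from In: {In, P}.
Min-cut edges: In→Q (2), In→R (9), P→W (3); capacity 2 + 9 + 3 = 14.
This cut is saturated, so no flow can exceed 14.

14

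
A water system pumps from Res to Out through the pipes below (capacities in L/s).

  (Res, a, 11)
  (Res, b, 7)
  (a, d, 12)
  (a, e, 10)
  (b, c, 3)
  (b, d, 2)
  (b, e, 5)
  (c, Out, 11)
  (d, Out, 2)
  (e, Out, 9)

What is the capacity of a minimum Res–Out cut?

Augment Res→a→d→Out: bottleneck 2, flow now 2.
Augment Res→a→e→Out: bottleneck 9, flow now 11.
Augment Res→b→c→Out: bottleneck 3, flow now 14.
No augmenting path remains; maximum flow = 14.
By max-flow min-cut, the minimum cut capacity equals the max flow.
In the residual graph, reachable from Res: {Res, a, b, d, e}.
Min-cut edges: b→c (3), d→Out (2), e→Out (9); capacity 3 + 2 + 9 = 14.

14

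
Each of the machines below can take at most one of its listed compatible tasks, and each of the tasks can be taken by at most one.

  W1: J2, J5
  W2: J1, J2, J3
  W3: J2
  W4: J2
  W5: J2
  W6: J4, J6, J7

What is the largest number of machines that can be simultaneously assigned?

4

Unit-capacity flow: source→left, listed edges, right→sink; max matching = max flow.
Augmenting path W1→J2 (+1); matched 1.
Augmenting path W2→J1 (+1); matched 2.
Augmenting path W6→J4 (+1); matched 3.
Augmenting path W3→J2→W1→J5 (+1); matched 4.
No augmenting path remains; maximum matching = 4.
König certificate: {W1, W2, W6, J2} is a vertex cover of size 4 (every listed pair touches it), so no matching can be larger.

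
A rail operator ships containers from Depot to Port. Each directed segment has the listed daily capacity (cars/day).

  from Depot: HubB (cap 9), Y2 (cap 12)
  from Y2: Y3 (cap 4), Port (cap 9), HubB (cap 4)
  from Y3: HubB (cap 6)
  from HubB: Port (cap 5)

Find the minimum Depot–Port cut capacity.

14

Augment Depot→Y2→Port: bottleneck 9, flow now 9.
Augment Depot→HubB→Port: bottleneck 5, flow now 14.
No augmenting path remains; maximum flow = 14.
By max-flow min-cut, the minimum cut capacity equals the max flow.
In the residual graph, reachable from Depot: {Depot, Y2, Y3, HubB}.
Min-cut edges: Y2→Port (9), HubB→Port (5); capacity 9 + 5 = 14.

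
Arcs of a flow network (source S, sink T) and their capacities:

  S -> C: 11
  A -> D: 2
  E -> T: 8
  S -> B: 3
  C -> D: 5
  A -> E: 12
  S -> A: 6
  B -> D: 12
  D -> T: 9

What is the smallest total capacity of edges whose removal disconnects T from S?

Augment S→A→D→T: bottleneck 2, flow now 2.
Augment S→A→E→T: bottleneck 4, flow now 6.
Augment S→B→D→T: bottleneck 3, flow now 9.
Augment S→C→D→T: bottleneck 4, flow now 13.
Augment S→C→D→A→E→T: bottleneck 1, flow now 14. (uses reverse residual edge)
No augmenting path remains; maximum flow = 14.
By max-flow min-cut, the minimum cut capacity equals the max flow.
In the residual graph, reachable from S: {S, C}.
Min-cut edges: S→A (6), S→B (3), C→D (5); capacity 6 + 3 + 5 = 14.

14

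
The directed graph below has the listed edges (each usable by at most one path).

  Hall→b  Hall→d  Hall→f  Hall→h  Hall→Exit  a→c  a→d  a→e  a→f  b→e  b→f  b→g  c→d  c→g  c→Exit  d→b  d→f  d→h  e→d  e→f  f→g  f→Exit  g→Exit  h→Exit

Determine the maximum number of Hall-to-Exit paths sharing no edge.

Assign every edge capacity 1; by Menger, the answer equals the max flow.
Path Hall→Exit (+1); total 1.
Path Hall→f→Exit (+1); total 2.
Path Hall→h→Exit (+1); total 3.
Path Hall→b→g→Exit (+1); total 4.
No residual Hall→Exit path; max flow = 4.
Certifying cut of size 4: {Hall→Exit, f→Exit, g→Exit, h→Exit}.

4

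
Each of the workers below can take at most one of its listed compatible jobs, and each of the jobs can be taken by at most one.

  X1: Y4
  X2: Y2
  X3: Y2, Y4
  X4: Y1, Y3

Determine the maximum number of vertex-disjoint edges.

3

Unit-capacity flow: source→left, listed edges, right→sink; max matching = max flow.
Augmenting path X1→Y4 (+1); matched 1.
Augmenting path X2→Y2 (+1); matched 2.
Augmenting path X4→Y1 (+1); matched 3.
No augmenting path remains; maximum matching = 3.
König certificate: {X4, Y2, Y4} is a vertex cover of size 3 (every listed pair touches it), so no matching can be larger.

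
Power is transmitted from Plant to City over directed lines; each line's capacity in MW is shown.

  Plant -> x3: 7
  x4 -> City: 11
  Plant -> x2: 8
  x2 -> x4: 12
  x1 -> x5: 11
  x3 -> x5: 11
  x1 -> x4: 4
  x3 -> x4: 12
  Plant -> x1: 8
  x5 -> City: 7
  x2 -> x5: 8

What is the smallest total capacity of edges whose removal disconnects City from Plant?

Augment Plant→x1→x4→City: bottleneck 4, flow now 4.
Augment Plant→x1→x5→City: bottleneck 4, flow now 8.
Augment Plant→x2→x4→City: bottleneck 7, flow now 15.
Augment Plant→x2→x5→City: bottleneck 1, flow now 16.
Augment Plant→x3→x5→City: bottleneck 2, flow now 18.
No augmenting path remains; maximum flow = 18.
By max-flow min-cut, the minimum cut capacity equals the max flow.
In the residual graph, reachable from Plant: {Plant, x1, x2, x3, x4, x5}.
Min-cut edges: x4→City (11), x5→City (7); capacity 11 + 7 = 18.

18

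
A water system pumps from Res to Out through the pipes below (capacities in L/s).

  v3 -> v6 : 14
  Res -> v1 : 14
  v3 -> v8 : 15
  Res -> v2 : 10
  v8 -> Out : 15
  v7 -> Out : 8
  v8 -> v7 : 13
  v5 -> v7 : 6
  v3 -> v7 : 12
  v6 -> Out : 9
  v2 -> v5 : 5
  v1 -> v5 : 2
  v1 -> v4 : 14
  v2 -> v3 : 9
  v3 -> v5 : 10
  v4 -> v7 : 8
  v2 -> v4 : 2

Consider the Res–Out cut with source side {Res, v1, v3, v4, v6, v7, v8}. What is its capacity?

54

Edges leaving {Res, v1, v3, v4, v6, v7, v8}: Res→v2 (10), v1→v5 (2), v3→v5 (10), v6→Out (9), v7→Out (8), v8→Out (15).
Cut capacity = 10 + 2 + 10 + 9 + 8 + 15 = 54.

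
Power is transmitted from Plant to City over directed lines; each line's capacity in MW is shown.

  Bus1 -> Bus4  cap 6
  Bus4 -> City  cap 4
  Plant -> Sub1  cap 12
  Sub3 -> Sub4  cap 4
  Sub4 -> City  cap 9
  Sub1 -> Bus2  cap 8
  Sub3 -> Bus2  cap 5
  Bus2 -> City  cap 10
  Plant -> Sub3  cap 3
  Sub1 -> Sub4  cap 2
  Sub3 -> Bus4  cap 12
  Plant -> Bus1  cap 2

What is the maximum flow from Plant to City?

Augment Plant→Sub3→Bus2→City: bottleneck 3, flow now 3.
Augment Plant→Bus1→Bus4→City: bottleneck 2, flow now 5.
Augment Plant→Sub1→Bus2→City: bottleneck 7, flow now 12.
Augment Plant→Sub1→Sub4→City: bottleneck 2, flow now 14.
Augment Plant→Sub1→Bus2→Sub3→Sub4→City: bottleneck 1, flow now 15. (uses reverse residual edge)
No augmenting path remains; maximum flow = 15.
In the residual graph, reachable from Plant: {Plant, Sub1}.
Min-cut edges: Plant→Sub3 (3), Plant→Bus1 (2), Sub1→Bus2 (8), Sub1→Sub4 (2); capacity 3 + 2 + 8 + 2 = 15.
This cut is saturated, so no flow can exceed 15.

15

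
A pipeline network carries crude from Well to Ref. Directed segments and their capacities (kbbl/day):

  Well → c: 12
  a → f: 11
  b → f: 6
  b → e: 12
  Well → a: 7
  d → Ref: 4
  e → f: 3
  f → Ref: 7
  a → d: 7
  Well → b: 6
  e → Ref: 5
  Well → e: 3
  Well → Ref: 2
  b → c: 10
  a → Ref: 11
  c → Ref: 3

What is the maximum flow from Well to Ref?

Augment Well→Ref: bottleneck 2, flow now 2.
Augment Well→a→Ref: bottleneck 7, flow now 9.
Augment Well→c→Ref: bottleneck 3, flow now 12.
Augment Well→e→Ref: bottleneck 3, flow now 15.
Augment Well→b→e→Ref: bottleneck 2, flow now 17.
Augment Well→b→f→Ref: bottleneck 4, flow now 21.
No augmenting path remains; maximum flow = 21.
In the residual graph, reachable from Well: {Well, c}.
Min-cut edges: Well→a (7), Well→b (6), Well→e (3), Well→Ref (2), c→Ref (3); capacity 7 + 6 + 3 + 2 + 3 = 21.
This cut is saturated, so no flow can exceed 21.

21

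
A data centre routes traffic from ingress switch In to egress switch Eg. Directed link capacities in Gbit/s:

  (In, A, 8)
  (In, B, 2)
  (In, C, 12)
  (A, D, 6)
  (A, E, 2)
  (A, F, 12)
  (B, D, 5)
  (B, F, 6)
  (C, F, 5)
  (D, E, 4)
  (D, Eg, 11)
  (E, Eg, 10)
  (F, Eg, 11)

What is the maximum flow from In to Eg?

Augment In→A→D→Eg: bottleneck 6, flow now 6.
Augment In→A→E→Eg: bottleneck 2, flow now 8.
Augment In→B→D→Eg: bottleneck 2, flow now 10.
Augment In→C→F→Eg: bottleneck 5, flow now 15.
No augmenting path remains; maximum flow = 15.
In the residual graph, reachable from In: {In, C}.
Min-cut edges: In→A (8), In→B (2), C→F (5); capacity 8 + 2 + 5 = 15.
This cut is saturated, so no flow can exceed 15.

15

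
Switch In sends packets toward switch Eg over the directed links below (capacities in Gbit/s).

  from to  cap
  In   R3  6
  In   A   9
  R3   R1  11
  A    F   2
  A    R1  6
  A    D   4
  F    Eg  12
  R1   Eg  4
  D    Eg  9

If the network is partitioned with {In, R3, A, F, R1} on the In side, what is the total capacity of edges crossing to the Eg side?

20

Edges leaving {In, R3, A, F, R1}: A→D (4), F→Eg (12), R1→Eg (4).
Cut capacity = 4 + 12 + 4 = 20.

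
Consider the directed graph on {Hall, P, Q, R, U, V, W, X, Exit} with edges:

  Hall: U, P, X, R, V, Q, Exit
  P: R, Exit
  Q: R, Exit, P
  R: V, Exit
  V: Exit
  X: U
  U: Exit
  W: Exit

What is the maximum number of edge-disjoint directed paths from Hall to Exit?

Assign every edge capacity 1; by Menger, the answer equals the max flow.
Path Hall→Exit (+1); total 1.
Path Hall→P→Exit (+1); total 2.
Path Hall→Q→Exit (+1); total 3.
Path Hall→R→Exit (+1); total 4.
Path Hall→U→Exit (+1); total 5.
Path Hall→V→Exit (+1); total 6.
No residual Hall→Exit path; max flow = 6.
Certifying cut of size 6: {Hall→Exit, Hall→P, Hall→Q, Hall→R, Hall→V, U→Exit}.

6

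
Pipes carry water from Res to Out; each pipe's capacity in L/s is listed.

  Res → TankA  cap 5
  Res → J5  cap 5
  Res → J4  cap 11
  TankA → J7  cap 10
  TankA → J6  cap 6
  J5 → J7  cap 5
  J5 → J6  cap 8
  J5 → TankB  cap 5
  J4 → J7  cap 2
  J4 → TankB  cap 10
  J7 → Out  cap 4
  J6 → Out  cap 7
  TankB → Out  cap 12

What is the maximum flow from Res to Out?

21

Augment Res→TankA→J7→Out: bottleneck 4, flow now 4.
Augment Res→TankA→J6→Out: bottleneck 1, flow now 5.
Augment Res→J5→J6→Out: bottleneck 5, flow now 10.
Augment Res→J4→TankB→Out: bottleneck 10, flow now 20.
Augment Res→J4→J7→TankA→J6→Out: bottleneck 1, flow now 21. (uses reverse residual edge)
No augmenting path remains; maximum flow = 21.
In the residual graph, reachable from Res: {Res}.
Min-cut edges: Res→TankA (5), Res→J5 (5), Res→J4 (11); capacity 5 + 5 + 11 = 21.
This cut is saturated, so no flow can exceed 21.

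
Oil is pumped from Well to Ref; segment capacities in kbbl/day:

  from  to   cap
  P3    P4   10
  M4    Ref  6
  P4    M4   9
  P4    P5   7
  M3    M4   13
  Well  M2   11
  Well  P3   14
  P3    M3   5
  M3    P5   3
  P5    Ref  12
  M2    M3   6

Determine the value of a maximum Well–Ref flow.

Augment Well→M2→M3→P5→Ref: bottleneck 3, flow now 3.
Augment Well→M2→M3→M4→Ref: bottleneck 3, flow now 6.
Augment Well→P3→M3→M4→Ref: bottleneck 3, flow now 9.
Augment Well→P3→P4→P5→Ref: bottleneck 7, flow now 16.
No augmenting path remains; maximum flow = 16.
In the residual graph, reachable from Well: {Well, M2, P3, M3, P4, M4}.
Min-cut edges: M3→P5 (3), P4→P5 (7), M4→Ref (6); capacity 3 + 7 + 6 = 16.
This cut is saturated, so no flow can exceed 16.

16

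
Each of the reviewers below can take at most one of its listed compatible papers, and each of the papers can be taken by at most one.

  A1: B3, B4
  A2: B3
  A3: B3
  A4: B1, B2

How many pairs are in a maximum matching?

3

Unit-capacity flow: source→left, listed edges, right→sink; max matching = max flow.
Augmenting path A1→B3 (+1); matched 1.
Augmenting path A4→B1 (+1); matched 2.
Augmenting path A2→B3→A1→B4 (+1); matched 3.
No augmenting path remains; maximum matching = 3.
König certificate: {A1, A4, B3} is a vertex cover of size 3 (every listed pair touches it), so no matching can be larger.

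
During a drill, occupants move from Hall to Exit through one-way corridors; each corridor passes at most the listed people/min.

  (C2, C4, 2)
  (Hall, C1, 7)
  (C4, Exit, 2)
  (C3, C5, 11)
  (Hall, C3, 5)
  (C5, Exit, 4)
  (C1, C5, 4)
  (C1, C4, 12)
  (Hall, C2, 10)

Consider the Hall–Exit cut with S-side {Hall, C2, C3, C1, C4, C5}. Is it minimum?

Yes — it is a minimum cut (capacity 6).

Given cut capacity: 2 + 4 = 6.
Augment Hall→C2→C4→Exit: bottleneck 2, flow now 2.
Augment Hall→C3→C5→Exit: bottleneck 4, flow now 6.
No augmenting path remains; maximum flow = 6.
Cut capacity 6 equals the max flow, so it is a minimum cut.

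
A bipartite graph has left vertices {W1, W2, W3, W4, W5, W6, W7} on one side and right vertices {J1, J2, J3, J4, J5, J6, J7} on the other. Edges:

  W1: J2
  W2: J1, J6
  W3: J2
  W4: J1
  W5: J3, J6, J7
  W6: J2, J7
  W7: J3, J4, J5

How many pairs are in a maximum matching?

Unit-capacity flow: source→left, listed edges, right→sink; max matching = max flow.
Augmenting path W1→J2 (+1); matched 1.
Augmenting path W2→J1 (+1); matched 2.
Augmenting path W5→J3 (+1); matched 3.
Augmenting path W6→J7 (+1); matched 4.
Augmenting path W7→J4 (+1); matched 5.
Augmenting path W4→J1→W2→J6 (+1); matched 6.
No augmenting path remains; maximum matching = 6.
König certificate: {W2, W4, W5, W6, W7, J2} is a vertex cover of size 6 (every listed pair touches it), so no matching can be larger.

6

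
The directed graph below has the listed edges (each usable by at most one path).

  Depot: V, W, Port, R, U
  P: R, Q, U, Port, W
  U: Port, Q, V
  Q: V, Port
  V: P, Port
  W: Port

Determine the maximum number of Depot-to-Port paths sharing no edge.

4

Assign every edge capacity 1; by Menger, the answer equals the max flow.
Path Depot→Port (+1); total 1.
Path Depot→U→Port (+1); total 2.
Path Depot→V→Port (+1); total 3.
Path Depot→W→Port (+1); total 4.
No residual Depot→Port path; max flow = 4.
Certifying cut of size 4: {Depot→Port, Depot→U, Depot→V, Depot→W}.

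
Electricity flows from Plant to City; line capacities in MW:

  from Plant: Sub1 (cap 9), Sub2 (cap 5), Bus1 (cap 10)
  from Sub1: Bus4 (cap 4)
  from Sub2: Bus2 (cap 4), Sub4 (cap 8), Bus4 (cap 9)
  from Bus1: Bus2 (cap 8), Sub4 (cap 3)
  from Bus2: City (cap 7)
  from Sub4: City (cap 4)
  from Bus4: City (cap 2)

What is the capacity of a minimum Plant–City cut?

13

Augment Plant→Sub1→Bus4→City: bottleneck 2, flow now 2.
Augment Plant→Sub2→Bus2→City: bottleneck 4, flow now 6.
Augment Plant→Sub2→Sub4→City: bottleneck 1, flow now 7.
Augment Plant→Bus1→Bus2→City: bottleneck 3, flow now 10.
Augment Plant→Bus1→Sub4→City: bottleneck 3, flow now 13.
No augmenting path remains; maximum flow = 13.
By max-flow min-cut, the minimum cut capacity equals the max flow.
In the residual graph, reachable from Plant: {Plant, Sub1, Sub2, Bus1, Bus2, Sub4, Bus4}.
Min-cut edges: Bus2→City (7), Sub4→City (4), Bus4→City (2); capacity 7 + 4 + 2 = 13.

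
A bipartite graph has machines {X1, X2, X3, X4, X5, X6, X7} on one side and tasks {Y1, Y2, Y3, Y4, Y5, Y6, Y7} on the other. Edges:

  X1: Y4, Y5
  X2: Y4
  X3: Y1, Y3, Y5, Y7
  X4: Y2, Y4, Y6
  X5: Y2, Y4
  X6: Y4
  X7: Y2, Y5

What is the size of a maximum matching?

Unit-capacity flow: source→left, listed edges, right→sink; max matching = max flow.
Augmenting path X1→Y4 (+1); matched 1.
Augmenting path X3→Y1 (+1); matched 2.
Augmenting path X4→Y2 (+1); matched 3.
Augmenting path X7→Y5 (+1); matched 4.
Augmenting path X5→Y2→X4→Y6 (+1); matched 5.
No augmenting path remains; maximum matching = 5.
König certificate: {X3, X4, Y2, Y4, Y5} is a vertex cover of size 5 (every listed pair touches it), so no matching can be larger.

5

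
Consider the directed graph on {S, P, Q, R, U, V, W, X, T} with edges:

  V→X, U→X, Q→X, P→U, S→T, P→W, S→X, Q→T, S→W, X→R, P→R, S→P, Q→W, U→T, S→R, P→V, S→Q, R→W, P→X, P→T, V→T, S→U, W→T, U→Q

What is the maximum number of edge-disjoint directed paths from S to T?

Assign every edge capacity 1; by Menger, the answer equals the max flow.
Path S→T (+1); total 1.
Path S→P→T (+1); total 2.
Path S→Q→T (+1); total 3.
Path S→U→T (+1); total 4.
Path S→W→T (+1); total 5.
No residual S→T path; max flow = 5.
Certifying cut of size 5: {S→P, S→Q, S→T, S→U, W→T}.

5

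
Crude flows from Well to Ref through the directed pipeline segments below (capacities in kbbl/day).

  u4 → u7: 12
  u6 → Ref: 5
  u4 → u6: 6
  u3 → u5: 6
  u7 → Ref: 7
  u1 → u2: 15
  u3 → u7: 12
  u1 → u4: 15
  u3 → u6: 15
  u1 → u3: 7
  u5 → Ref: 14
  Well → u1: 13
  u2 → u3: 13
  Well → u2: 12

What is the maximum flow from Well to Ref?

18

Augment Well→u1→u3→u5→Ref: bottleneck 6, flow now 6.
Augment Well→u1→u3→u6→Ref: bottleneck 1, flow now 7.
Augment Well→u1→u4→u6→Ref: bottleneck 4, flow now 11.
Augment Well→u1→u4→u7→Ref: bottleneck 2, flow now 13.
Augment Well→u2→u3→u7→Ref: bottleneck 5, flow now 18.
No augmenting path remains; maximum flow = 18.
In the residual graph, reachable from Well: {Well, u1, u2, u3, u4, u6, u7}.
Min-cut edges: u3→u5 (6), u6→Ref (5), u7→Ref (7); capacity 6 + 5 + 7 = 18.
This cut is saturated, so no flow can exceed 18.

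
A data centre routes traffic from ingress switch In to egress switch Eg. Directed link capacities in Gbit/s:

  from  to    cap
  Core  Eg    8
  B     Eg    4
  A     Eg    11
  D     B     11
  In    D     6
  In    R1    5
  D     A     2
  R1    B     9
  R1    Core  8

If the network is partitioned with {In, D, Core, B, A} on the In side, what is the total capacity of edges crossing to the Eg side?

Edges leaving {In, D, Core, B, A}: In→R1 (5), Core→Eg (8), B→Eg (4), A→Eg (11).
Cut capacity = 5 + 8 + 4 + 11 = 28.

28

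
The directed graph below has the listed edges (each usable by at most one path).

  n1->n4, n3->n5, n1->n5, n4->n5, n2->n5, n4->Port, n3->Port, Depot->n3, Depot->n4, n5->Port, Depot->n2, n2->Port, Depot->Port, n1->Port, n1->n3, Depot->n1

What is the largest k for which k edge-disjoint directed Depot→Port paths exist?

5

Assign every edge capacity 1; by Menger, the answer equals the max flow.
Path Depot→Port (+1); total 1.
Path Depot→n1→Port (+1); total 2.
Path Depot→n2→Port (+1); total 3.
Path Depot→n3→Port (+1); total 4.
Path Depot→n4→Port (+1); total 5.
No residual Depot→Port path; max flow = 5.
Certifying cut of size 5: {Depot→Port, Depot→n1, Depot→n2, Depot→n3, Depot→n4}.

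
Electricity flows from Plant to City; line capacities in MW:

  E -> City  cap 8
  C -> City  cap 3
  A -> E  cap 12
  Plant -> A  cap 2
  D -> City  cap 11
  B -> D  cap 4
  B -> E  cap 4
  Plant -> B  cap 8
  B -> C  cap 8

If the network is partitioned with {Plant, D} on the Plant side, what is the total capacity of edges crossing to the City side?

21

Edges leaving {Plant, D}: Plant→A (2), Plant→B (8), D→City (11).
Cut capacity = 2 + 8 + 11 = 21.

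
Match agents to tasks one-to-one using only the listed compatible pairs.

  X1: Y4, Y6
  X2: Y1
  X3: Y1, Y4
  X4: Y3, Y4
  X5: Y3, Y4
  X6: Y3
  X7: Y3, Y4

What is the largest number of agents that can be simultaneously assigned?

4

Unit-capacity flow: source→left, listed edges, right→sink; max matching = max flow.
Augmenting path X1→Y4 (+1); matched 1.
Augmenting path X2→Y1 (+1); matched 2.
Augmenting path X4→Y3 (+1); matched 3.
Augmenting path X3→Y4→X1→Y6 (+1); matched 4.
No augmenting path remains; maximum matching = 4.
König certificate: {X1, Y1, Y3, Y4} is a vertex cover of size 4 (every listed pair touches it), so no matching can be larger.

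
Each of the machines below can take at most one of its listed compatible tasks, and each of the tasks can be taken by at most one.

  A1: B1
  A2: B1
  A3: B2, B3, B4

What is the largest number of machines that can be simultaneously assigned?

2

Unit-capacity flow: source→left, listed edges, right→sink; max matching = max flow.
Augmenting path A1→B1 (+1); matched 1.
Augmenting path A3→B2 (+1); matched 2.
No augmenting path remains; maximum matching = 2.
König certificate: {A3, B1} is a vertex cover of size 2 (every listed pair touches it), so no matching can be larger.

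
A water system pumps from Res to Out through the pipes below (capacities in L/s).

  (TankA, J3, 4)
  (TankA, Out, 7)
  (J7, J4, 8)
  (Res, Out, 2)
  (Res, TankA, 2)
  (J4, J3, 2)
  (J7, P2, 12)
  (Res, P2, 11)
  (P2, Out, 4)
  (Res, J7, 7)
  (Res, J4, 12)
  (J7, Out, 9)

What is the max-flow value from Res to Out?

Augment Res→Out: bottleneck 2, flow now 2.
Augment Res→TankA→Out: bottleneck 2, flow now 4.
Augment Res→J7→Out: bottleneck 7, flow now 11.
Augment Res→P2→Out: bottleneck 4, flow now 15.
No augmenting path remains; maximum flow = 15.
In the residual graph, reachable from Res: {Res, J4, J3, P2}.
Min-cut edges: Res→TankA (2), Res→J7 (7), Res→Out (2), P2→Out (4); capacity 2 + 7 + 2 + 4 = 15.
This cut is saturated, so no flow can exceed 15.

15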